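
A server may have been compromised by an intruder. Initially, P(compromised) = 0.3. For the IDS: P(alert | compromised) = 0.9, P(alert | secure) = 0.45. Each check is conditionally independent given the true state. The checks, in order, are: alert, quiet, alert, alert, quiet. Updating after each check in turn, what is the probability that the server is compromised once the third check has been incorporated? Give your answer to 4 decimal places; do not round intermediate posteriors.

0.2376

After 'alert': P(compromised) = 0.9·0.3000 / (0.9·0.3000 + 0.45·0.7000) ≈ 0.4615
After 'quiet': P(compromised) = 0.1·0.4615 / (0.1·0.4615 + 0.55·0.5385) ≈ 0.1348
After 'alert': P(compromised) = 0.9·0.1348 / (0.9·0.1348 + 0.45·0.8652) ≈ 0.2376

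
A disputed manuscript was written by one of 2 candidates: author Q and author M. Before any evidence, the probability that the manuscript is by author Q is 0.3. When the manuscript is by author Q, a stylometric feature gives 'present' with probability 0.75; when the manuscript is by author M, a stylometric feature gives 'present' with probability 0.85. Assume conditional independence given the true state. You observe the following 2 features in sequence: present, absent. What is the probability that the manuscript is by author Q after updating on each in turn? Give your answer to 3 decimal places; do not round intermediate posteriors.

After 'present': P(author Q) = 0.75·0.3000 / (0.75·0.3000 + 0.85·0.7000) ≈ 0.2744
After 'absent': P(author Q) = 0.25·0.2744 / (0.25·0.2744 + 0.15·0.7256) ≈ 0.3866

0.387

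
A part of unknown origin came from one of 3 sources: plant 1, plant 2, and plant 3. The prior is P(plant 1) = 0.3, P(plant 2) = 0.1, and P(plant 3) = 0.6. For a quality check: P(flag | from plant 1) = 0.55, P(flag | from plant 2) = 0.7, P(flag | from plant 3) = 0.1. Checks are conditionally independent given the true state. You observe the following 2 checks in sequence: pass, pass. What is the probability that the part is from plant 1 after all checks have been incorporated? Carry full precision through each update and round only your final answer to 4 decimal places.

Apply Bayes' rule sequentially, carrying P(plant 1) forward.
After 'pass': normaliser = 0.45·0.3000 + 0.3·0.1000 + 0.9·0.6000; P(plant 1) ≈ 0.1915, P(plant 2) ≈ 0.0426, P(plant 3) ≈ 0.7660
After 'pass': normaliser = 0.45·0.1915 + 0.3·0.0426 + 0.9·0.7660; P(plant 1) ≈ 0.1093, P(plant 2) ≈ 0.0162, P(plant 3) ≈ 0.8745

0.1093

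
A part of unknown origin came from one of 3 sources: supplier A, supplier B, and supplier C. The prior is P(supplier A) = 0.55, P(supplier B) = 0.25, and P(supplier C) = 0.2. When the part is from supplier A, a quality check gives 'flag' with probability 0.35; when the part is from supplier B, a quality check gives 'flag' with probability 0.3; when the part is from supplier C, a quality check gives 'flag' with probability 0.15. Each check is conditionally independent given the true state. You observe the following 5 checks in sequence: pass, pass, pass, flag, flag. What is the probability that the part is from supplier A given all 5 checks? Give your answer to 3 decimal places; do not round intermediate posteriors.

0.638

After 'pass': normaliser = 0.65·0.5500 + 0.7·0.2500 + 0.85·0.2000; P(supplier A) ≈ 0.5089, P(supplier B) ≈ 0.2491, P(supplier C) ≈ 0.2420
After 'pass': normaliser = 0.65·0.5089 + 0.7·0.2491 + 0.85·0.2420; P(supplier A) ≈ 0.4653, P(supplier B) ≈ 0.2453, P(supplier C) ≈ 0.2894
After 'pass': normaliser = 0.65·0.4653 + 0.7·0.2453 + 0.85·0.2894; P(supplier A) ≈ 0.4200, P(supplier B) ≈ 0.2384, P(supplier C) ≈ 0.3415
After 'flag': normaliser = 0.35·0.4200 + 0.3·0.2384 + 0.15·0.3415; P(supplier A) ≈ 0.5449, P(supplier B) ≈ 0.2652, P(supplier C) ≈ 0.1899
After 'flag': normaliser = 0.35·0.5449 + 0.3·0.2652 + 0.15·0.1899; P(supplier A) ≈ 0.6384, P(supplier B) ≈ 0.2663, P(supplier C) ≈ 0.0953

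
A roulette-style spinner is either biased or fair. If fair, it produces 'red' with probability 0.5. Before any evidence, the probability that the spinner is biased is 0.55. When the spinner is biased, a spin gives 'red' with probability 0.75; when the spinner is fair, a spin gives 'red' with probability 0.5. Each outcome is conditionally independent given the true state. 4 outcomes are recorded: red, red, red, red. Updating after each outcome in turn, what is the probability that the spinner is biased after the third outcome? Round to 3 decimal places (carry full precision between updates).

After 'red': P(biased) = 0.75·0.5500 / (0.75·0.5500 + 0.5·0.4500) ≈ 0.6471
After 'red': P(biased) = 0.75·0.6471 / (0.75·0.6471 + 0.5·0.3529) ≈ 0.7333
After 'red': P(biased) = 0.75·0.7333 / (0.75·0.7333 + 0.5·0.2667) ≈ 0.8049

0.805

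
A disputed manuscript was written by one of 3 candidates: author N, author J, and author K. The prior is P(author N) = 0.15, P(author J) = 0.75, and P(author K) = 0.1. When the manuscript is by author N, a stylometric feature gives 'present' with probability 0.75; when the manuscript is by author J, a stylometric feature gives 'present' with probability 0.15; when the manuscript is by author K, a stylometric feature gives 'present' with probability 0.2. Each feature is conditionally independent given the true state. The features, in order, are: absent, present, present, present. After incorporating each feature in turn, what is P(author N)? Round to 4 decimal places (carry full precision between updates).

After 'absent': normaliser = 0.25·0.1500 + 0.85·0.7500 + 0.8·0.1000; P(author N) ≈ 0.0497, P(author J) ≈ 0.8444, P(author K) ≈ 0.1060
After 'present': normaliser = 0.75·0.0497 + 0.15·0.8444 + 0.2·0.1060; P(author N) ≈ 0.2013, P(author J) ≈ 0.6843, P(author K) ≈ 0.1145
After 'present': normaliser = 0.75·0.2013 + 0.15·0.6843 + 0.2·0.1145; P(author N) ≈ 0.5459, P(author J) ≈ 0.3712, P(author K) ≈ 0.0828
After 'present': normaliser = 0.75·0.5459 + 0.15·0.3712 + 0.2·0.0828; P(author N) ≈ 0.8500, P(author J) ≈ 0.1156, P(author K) ≈ 0.0344

0.8500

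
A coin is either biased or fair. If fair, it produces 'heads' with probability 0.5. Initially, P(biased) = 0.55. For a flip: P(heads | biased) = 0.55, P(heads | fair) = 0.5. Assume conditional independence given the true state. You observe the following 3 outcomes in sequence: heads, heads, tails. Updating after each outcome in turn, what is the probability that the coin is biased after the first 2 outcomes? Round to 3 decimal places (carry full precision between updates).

0.597

Each posterior becomes the prior for the next update.
After 'heads': P(biased) = 0.55·0.5500 / (0.55·0.5500 + 0.5·0.4500) ≈ 0.5735
After 'heads': P(biased) = 0.55·0.5735 / (0.55·0.5735 + 0.5·0.4265) ≈ 0.5966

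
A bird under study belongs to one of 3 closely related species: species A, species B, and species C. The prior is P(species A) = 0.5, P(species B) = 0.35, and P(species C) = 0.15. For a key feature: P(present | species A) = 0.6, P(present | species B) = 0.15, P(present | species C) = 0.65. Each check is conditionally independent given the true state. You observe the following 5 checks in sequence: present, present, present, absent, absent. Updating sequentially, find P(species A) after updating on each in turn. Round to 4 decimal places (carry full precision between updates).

0.7455

Apply Bayes' rule sequentially, carrying P(species A) forward.
After 'present': normaliser = 0.6·0.5000 + 0.15·0.3500 + 0.65·0.1500; P(species A) ≈ 0.6667, P(species B) ≈ 0.1167, P(species C) ≈ 0.2167
After 'present': normaliser = 0.6·0.6667 + 0.15·0.1167 + 0.65·0.2167; P(species A) ≈ 0.7164, P(species B) ≈ 0.0313, P(species C) ≈ 0.2522
After 'present': normaliser = 0.6·0.7164 + 0.15·0.0313 + 0.65·0.2522; P(species A) ≈ 0.7182, P(species B) ≈ 0.0079, P(species C) ≈ 0.2739
After 'absent': normaliser = 0.4·0.7182 + 0.85·0.0079 + 0.35·0.2739; P(species A) ≈ 0.7369, P(species B) ≈ 0.0171, P(species C) ≈ 0.2459
After 'absent': normaliser = 0.4·0.7369 + 0.85·0.0171 + 0.35·0.2459; P(species A) ≈ 0.7455, P(species B) ≈ 0.0368, P(species C) ≈ 0.2177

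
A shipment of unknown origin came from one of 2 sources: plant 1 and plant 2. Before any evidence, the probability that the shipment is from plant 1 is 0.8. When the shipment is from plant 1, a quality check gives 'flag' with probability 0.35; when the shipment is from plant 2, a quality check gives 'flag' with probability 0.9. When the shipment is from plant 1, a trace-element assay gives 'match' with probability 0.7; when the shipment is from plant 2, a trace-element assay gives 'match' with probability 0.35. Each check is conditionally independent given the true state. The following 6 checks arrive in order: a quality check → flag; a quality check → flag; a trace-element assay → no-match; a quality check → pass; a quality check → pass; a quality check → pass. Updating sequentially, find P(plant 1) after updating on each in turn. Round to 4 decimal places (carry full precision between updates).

After a quality check='flag': P(plant 1) = 0.35·0.8000 / (0.35·0.8000 + 0.9·0.2000) ≈ 0.6087
After a quality check='flag': P(plant 1) = 0.35·0.6087 / (0.35·0.6087 + 0.9·0.3913) ≈ 0.3769
After a trace-element assay='no-match': P(plant 1) = 0.3·0.3769 / (0.3·0.3769 + 0.65·0.6231) ≈ 0.2183
After a quality check='pass': P(plant 1) = 0.65·0.2183 / (0.65·0.2183 + 0.1·0.7817) ≈ 0.6447
After a quality check='pass': P(plant 1) = 0.65·0.6447 / (0.65·0.6447 + 0.1·0.3553) ≈ 0.9219
After a quality check='pass': P(plant 1) = 0.65·0.9219 / (0.65·0.9219 + 0.1·0.0781) ≈ 0.9871

0.9871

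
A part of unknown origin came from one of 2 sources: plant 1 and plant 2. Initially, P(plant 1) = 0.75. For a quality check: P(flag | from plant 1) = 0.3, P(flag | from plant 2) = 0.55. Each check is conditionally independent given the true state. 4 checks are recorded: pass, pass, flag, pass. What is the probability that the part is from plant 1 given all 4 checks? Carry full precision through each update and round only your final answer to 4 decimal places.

After 'pass': P(plant 1) = 0.7·0.7500 / (0.7·0.7500 + 0.45·0.2500) ≈ 0.8235
After 'pass': P(plant 1) = 0.7·0.8235 / (0.7·0.8235 + 0.45·0.1765) ≈ 0.8789
After 'flag': P(plant 1) = 0.3·0.8789 / (0.3·0.8789 + 0.55·0.1211) ≈ 0.7984
After 'pass': P(plant 1) = 0.7·0.7984 / (0.7·0.7984 + 0.45·0.2016) ≈ 0.8603

0.8603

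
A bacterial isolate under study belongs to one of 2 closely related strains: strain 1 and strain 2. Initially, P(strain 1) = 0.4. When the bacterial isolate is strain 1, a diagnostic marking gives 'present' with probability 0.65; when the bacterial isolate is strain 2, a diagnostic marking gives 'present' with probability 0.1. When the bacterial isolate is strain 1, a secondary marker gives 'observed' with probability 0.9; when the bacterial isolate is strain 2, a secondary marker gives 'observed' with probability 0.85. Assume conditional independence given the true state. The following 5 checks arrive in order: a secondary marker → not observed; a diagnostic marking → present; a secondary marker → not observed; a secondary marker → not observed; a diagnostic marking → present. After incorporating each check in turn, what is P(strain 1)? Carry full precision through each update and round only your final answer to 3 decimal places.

0.893

After a secondary marker='not observed': P(strain 1) = 0.1·0.4000 / (0.1·0.4000 + 0.15·0.6000) ≈ 0.3077
After a diagnostic marking='present': P(strain 1) = 0.65·0.3077 / (0.65·0.3077 + 0.1·0.6923) ≈ 0.7429
After a secondary marker='not observed': P(strain 1) = 0.1·0.7429 / (0.1·0.7429 + 0.15·0.2571) ≈ 0.6582
After a secondary marker='not observed': P(strain 1) = 0.1·0.6582 / (0.1·0.6582 + 0.15·0.3418) ≈ 0.5622
After a diagnostic marking='present': P(strain 1) = 0.65·0.5622 / (0.65·0.5622 + 0.1·0.4378) ≈ 0.8930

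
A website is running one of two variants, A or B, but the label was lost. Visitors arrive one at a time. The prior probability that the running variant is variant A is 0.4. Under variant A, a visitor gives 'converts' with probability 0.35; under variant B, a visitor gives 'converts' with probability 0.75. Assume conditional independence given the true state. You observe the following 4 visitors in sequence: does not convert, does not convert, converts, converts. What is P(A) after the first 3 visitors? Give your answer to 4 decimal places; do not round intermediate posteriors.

0.6777

Apply Bayes' rule sequentially, carrying P(A) forward.
After 'does not convert': P(A) = 0.65·0.4000 / (0.65·0.4000 + 0.25·0.6000) ≈ 0.6341
After 'does not convert': P(A) = 0.65·0.6341 / (0.65·0.6341 + 0.25·0.3659) ≈ 0.8184
After 'converts': P(A) = 0.35·0.8184 / (0.35·0.8184 + 0.75·0.1816) ≈ 0.6777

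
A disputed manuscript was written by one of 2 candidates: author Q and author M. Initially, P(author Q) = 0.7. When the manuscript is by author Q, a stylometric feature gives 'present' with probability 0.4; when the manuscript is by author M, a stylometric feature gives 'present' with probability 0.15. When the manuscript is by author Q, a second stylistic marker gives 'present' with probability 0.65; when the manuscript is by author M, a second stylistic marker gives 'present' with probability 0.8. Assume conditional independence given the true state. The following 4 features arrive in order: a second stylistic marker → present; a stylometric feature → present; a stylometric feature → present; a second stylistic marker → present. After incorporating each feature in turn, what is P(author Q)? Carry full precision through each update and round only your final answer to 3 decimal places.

After a second stylistic marker='present': P(author Q) = 0.65·0.7000 / (0.65·0.7000 + 0.8·0.3000) ≈ 0.6547
After a stylometric feature='present': P(author Q) = 0.4·0.6547 / (0.4·0.6547 + 0.15·0.3453) ≈ 0.8349
After a stylometric feature='present': P(author Q) = 0.4·0.8349 / (0.4·0.8349 + 0.15·0.1651) ≈ 0.9309
After a second stylistic marker='present': P(author Q) = 0.65·0.9309 / (0.65·0.9309 + 0.8·0.0691) ≈ 0.9163

0.916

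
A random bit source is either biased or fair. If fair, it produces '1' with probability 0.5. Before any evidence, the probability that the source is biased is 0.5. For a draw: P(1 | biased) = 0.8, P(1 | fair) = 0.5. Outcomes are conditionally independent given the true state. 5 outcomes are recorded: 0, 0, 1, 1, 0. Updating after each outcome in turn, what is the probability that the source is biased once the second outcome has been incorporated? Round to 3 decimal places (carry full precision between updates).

0.138

After '0': P(biased) = 0.2·0.5000 / (0.2·0.5000 + 0.5·0.5000) ≈ 0.2857
After '0': P(biased) = 0.2·0.2857 / (0.2·0.2857 + 0.5·0.7143) ≈ 0.1379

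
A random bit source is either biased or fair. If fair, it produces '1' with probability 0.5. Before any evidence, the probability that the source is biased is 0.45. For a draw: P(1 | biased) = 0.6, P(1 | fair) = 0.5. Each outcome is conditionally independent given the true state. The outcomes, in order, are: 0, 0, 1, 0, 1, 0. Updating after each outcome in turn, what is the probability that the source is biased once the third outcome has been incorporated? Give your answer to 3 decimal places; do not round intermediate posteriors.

0.386

After '0': P(biased) = 0.4·0.4500 / (0.4·0.4500 + 0.5·0.5500) ≈ 0.3956
After '0': P(biased) = 0.4·0.3956 / (0.4·0.3956 + 0.5·0.6044) ≈ 0.3437
After '1': P(biased) = 0.6·0.3437 / (0.6·0.3437 + 0.5·0.6563) ≈ 0.3859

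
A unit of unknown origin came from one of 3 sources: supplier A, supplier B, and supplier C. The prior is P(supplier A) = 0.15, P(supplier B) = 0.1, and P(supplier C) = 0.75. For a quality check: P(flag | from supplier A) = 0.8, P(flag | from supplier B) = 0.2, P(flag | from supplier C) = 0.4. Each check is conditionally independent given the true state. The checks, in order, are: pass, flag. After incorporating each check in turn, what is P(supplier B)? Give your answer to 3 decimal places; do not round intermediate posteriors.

After 'pass': normaliser = 0.2·0.1500 + 0.8·0.1000 + 0.6·0.7500; P(supplier A) ≈ 0.0536, P(supplier B) ≈ 0.1429, P(supplier C) ≈ 0.8036
After 'flag': normaliser = 0.8·0.0536 + 0.2·0.1429 + 0.4·0.8036; P(supplier A) ≈ 0.1091, P(supplier B) ≈ 0.0727, P(supplier C) ≈ 0.8182

0.073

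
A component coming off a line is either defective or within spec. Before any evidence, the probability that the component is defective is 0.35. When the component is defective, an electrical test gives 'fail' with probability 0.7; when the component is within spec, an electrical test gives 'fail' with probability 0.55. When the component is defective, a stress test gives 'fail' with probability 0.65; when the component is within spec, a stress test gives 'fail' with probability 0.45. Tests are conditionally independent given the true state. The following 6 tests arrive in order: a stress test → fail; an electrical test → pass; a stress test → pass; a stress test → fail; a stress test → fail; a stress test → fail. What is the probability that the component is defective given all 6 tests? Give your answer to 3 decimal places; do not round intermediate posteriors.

0.499

Apply Bayes' rule sequentially, carrying P(defective) forward.
After a stress test='fail': P(defective) = 0.65·0.3500 / (0.65·0.3500 + 0.45·0.6500) ≈ 0.4375
After an electrical test='pass': P(defective) = 0.3·0.4375 / (0.3·0.4375 + 0.45·0.5625) ≈ 0.3415
After a stress test='pass': P(defective) = 0.35·0.3415 / (0.35·0.3415 + 0.55·0.6585) ≈ 0.2481
After a stress test='fail': P(defective) = 0.65·0.2481 / (0.65·0.2481 + 0.45·0.7519) ≈ 0.3228
After a stress test='fail': P(defective) = 0.65·0.3228 / (0.65·0.3228 + 0.45·0.6772) ≈ 0.4077
After a stress test='fail': P(defective) = 0.65·0.4077 / (0.65·0.4077 + 0.45·0.5923) ≈ 0.4986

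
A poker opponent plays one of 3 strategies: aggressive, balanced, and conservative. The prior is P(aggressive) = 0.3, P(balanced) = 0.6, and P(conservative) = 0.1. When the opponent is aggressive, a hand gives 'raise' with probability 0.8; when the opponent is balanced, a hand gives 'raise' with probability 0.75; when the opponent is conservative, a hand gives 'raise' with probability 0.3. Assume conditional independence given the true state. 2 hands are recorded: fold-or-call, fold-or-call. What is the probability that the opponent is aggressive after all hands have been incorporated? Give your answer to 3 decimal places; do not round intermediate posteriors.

After 'fold-or-call': normaliser = 0.2·0.3000 + 0.25·0.6000 + 0.7·0.1000; P(aggressive) ≈ 0.2143, P(balanced) ≈ 0.5357, P(conservative) ≈ 0.2500
After 'fold-or-call': normaliser = 0.2·0.2143 + 0.25·0.5357 + 0.7·0.2500; P(aggressive) ≈ 0.1218, P(balanced) ≈ 0.3807, P(conservative) ≈ 0.4975

0.122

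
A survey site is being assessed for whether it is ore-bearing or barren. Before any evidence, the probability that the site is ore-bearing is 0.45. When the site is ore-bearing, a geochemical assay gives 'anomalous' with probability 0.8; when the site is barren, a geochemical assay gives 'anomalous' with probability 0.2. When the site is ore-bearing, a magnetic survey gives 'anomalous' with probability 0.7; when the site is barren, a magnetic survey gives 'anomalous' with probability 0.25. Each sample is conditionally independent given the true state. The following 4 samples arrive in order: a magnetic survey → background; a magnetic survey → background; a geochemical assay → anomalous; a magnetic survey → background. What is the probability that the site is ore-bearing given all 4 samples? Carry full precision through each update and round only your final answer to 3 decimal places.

0.173

Apply Bayes' rule sequentially, carrying P(ore) forward.
After a magnetic survey='background': P(ore) = 0.3·0.4500 / (0.3·0.4500 + 0.75·0.5500) ≈ 0.2466
After a magnetic survey='background': P(ore) = 0.3·0.2466 / (0.3·0.2466 + 0.75·0.7534) ≈ 0.1158
After a geochemical assay='anomalous': P(ore) = 0.8·0.1158 / (0.8·0.1158 + 0.2·0.8842) ≈ 0.3437
After a magnetic survey='background': P(ore) = 0.3·0.3437 / (0.3·0.3437 + 0.75·0.6563) ≈ 0.1732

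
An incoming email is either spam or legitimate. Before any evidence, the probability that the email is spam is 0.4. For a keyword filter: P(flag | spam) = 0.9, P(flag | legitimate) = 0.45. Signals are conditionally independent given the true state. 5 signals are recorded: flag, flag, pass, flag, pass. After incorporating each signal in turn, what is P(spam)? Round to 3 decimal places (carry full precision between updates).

After 'flag': P(spam) = 0.9·0.4000 / (0.9·0.4000 + 0.45·0.6000) ≈ 0.5714
After 'flag': P(spam) = 0.9·0.5714 / (0.9·0.5714 + 0.45·0.4286) ≈ 0.7273
After 'pass': P(spam) = 0.1·0.7273 / (0.1·0.7273 + 0.55·0.2727) ≈ 0.3265
After 'flag': P(spam) = 0.9·0.3265 / (0.9·0.3265 + 0.45·0.6735) ≈ 0.4923
After 'pass': P(spam) = 0.1·0.4923 / (0.1·0.4923 + 0.55·0.5077) ≈ 0.1499

0.150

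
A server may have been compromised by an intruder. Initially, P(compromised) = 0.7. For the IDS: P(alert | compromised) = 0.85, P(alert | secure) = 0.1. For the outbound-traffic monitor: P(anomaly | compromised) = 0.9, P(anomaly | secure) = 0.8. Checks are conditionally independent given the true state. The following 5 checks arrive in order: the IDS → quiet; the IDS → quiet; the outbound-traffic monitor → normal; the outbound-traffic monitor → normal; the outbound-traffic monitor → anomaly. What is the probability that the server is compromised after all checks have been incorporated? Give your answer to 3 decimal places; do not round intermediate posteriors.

Apply Bayes' rule sequentially, carrying P(compromised) forward.
After the IDS='quiet': P(compromised) = 0.15·0.7000 / (0.15·0.7000 + 0.9·0.3000) ≈ 0.2800
After the IDS='quiet': P(compromised) = 0.15·0.2800 / (0.15·0.2800 + 0.9·0.7200) ≈ 0.0609
After the outbound-traffic monitor='normal': P(compromised) = 0.1·0.0609 / (0.1·0.0609 + 0.2·0.9391) ≈ 0.0314
After the outbound-traffic monitor='normal': P(compromised) = 0.1·0.0314 / (0.1·0.0314 + 0.2·0.9686) ≈ 0.0159
After the outbound-traffic monitor='anomaly': P(compromised) = 0.9·0.0159 / (0.9·0.0159 + 0.8·0.9841) ≈ 0.0179

0.018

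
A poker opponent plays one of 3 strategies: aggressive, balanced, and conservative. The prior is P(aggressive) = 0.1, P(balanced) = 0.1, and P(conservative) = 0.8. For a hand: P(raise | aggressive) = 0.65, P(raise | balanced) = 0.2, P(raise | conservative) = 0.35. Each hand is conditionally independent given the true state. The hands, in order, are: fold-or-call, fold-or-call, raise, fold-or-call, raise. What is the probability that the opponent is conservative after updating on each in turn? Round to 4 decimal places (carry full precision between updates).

0.8746

After 'fold-or-call': normaliser = 0.35·0.1000 + 0.8·0.1000 + 0.65·0.8000; P(aggressive) ≈ 0.0551, P(balanced) ≈ 0.1260, P(conservative) ≈ 0.8189
After 'fold-or-call': normaliser = 0.35·0.0551 + 0.8·0.1260 + 0.65·0.8189; P(aggressive) ≈ 0.0296, P(balanced) ≈ 0.1545, P(conservative) ≈ 0.8159
After 'raise': normaliser = 0.65·0.0296 + 0.2·0.1545 + 0.35·0.8159; P(aggressive) ≈ 0.0573, P(balanced) ≈ 0.0920, P(conservative) ≈ 0.8507
After 'fold-or-call': normaliser = 0.35·0.0573 + 0.8·0.0920 + 0.65·0.8507; P(aggressive) ≈ 0.0310, P(balanced) ≈ 0.1139, P(conservative) ≈ 0.8551
After 'raise': normaliser = 0.65·0.0310 + 0.2·0.1139 + 0.35·0.8551; P(aggressive) ≈ 0.0589, P(balanced) ≈ 0.0666, P(conservative) ≈ 0.8746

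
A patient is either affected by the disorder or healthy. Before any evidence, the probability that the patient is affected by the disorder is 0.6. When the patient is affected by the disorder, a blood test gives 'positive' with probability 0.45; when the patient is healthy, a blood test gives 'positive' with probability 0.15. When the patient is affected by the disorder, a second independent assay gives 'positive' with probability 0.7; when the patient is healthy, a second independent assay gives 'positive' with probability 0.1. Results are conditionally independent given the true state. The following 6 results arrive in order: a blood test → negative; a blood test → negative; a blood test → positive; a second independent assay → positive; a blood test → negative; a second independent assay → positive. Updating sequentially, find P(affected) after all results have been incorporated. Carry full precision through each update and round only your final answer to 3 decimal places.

0.984

After a blood test='negative': P(affected) = 0.55·0.6000 / (0.55·0.6000 + 0.85·0.4000) ≈ 0.4925
After a blood test='negative': P(affected) = 0.55·0.4925 / (0.55·0.4925 + 0.85·0.5075) ≈ 0.3858
After a blood test='positive': P(affected) = 0.45·0.3858 / (0.45·0.3858 + 0.15·0.6142) ≈ 0.6533
After a second independent assay='positive': P(affected) = 0.7·0.6533 / (0.7·0.6533 + 0.1·0.3467) ≈ 0.9295
After a blood test='negative': P(affected) = 0.55·0.9295 / (0.55·0.9295 + 0.85·0.0705) ≈ 0.8951
After a second independent assay='positive': P(affected) = 0.7·0.8951 / (0.7·0.8951 + 0.1·0.1049) ≈ 0.9835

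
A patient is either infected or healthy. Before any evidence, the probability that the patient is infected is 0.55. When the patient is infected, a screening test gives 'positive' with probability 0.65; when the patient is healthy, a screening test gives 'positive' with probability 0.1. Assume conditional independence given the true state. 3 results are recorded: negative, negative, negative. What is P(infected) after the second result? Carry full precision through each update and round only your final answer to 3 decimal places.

0.156

After 'negative': P(infected) = 0.35·0.5500 / (0.35·0.5500 + 0.9·0.4500) ≈ 0.3222
After 'negative': P(infected) = 0.35·0.3222 / (0.35·0.3222 + 0.9·0.6778) ≈ 0.1560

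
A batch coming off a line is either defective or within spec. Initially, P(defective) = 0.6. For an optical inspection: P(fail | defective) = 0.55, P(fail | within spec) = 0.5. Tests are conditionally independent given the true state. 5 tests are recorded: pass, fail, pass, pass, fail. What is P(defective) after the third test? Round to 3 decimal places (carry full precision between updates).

After 'pass': P(defective) = 0.45·0.6000 / (0.45·0.6000 + 0.5·0.4000) ≈ 0.5745
After 'fail': P(defective) = 0.55·0.5745 / (0.55·0.5745 + 0.5·0.4255) ≈ 0.5976
After 'pass': P(defective) = 0.45·0.5976 / (0.45·0.5976 + 0.5·0.4024) ≈ 0.5720

0.572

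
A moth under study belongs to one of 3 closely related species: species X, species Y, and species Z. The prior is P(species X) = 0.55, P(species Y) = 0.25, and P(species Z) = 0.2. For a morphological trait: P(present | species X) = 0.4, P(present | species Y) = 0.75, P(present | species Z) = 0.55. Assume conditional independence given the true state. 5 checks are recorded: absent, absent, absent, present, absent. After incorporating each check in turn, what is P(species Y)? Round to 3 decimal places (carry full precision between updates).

0.022

After 'absent': normaliser = 0.6·0.5500 + 0.25·0.2500 + 0.45·0.2000; P(species X) ≈ 0.6839, P(species Y) ≈ 0.1295, P(species Z) ≈ 0.1865
After 'absent': normaliser = 0.6·0.6839 + 0.25·0.1295 + 0.45·0.1865; P(species X) ≈ 0.7791, P(species Y) ≈ 0.0615, P(species Z) ≈ 0.1594
After 'absent': normaliser = 0.6·0.7791 + 0.25·0.0615 + 0.45·0.1594; P(species X) ≈ 0.8430, P(species Y) ≈ 0.0277, P(species Z) ≈ 0.1293
After 'present': normaliser = 0.4·0.8430 + 0.75·0.0277 + 0.55·0.1293; P(species X) ≈ 0.7858, P(species Y) ≈ 0.0484, P(species Z) ≈ 0.1658
After 'absent': normaliser = 0.6·0.7858 + 0.25·0.0484 + 0.45·0.1658; P(species X) ≈ 0.8447, P(species Y) ≈ 0.0217, P(species Z) ≈ 0.1336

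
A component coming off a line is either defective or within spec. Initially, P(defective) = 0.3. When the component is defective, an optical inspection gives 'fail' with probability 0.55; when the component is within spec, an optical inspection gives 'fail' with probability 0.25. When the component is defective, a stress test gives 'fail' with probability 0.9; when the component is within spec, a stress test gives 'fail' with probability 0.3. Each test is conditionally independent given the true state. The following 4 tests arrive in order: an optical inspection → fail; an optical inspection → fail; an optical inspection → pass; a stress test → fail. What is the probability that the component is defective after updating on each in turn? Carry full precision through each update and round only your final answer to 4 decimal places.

Apply Bayes' rule sequentially, carrying P(defective) forward.
After an optical inspection='fail': P(defective) = 0.55·0.3000 / (0.55·0.3000 + 0.25·0.7000) ≈ 0.4853
After an optical inspection='fail': P(defective) = 0.55·0.4853 / (0.55·0.4853 + 0.25·0.5147) ≈ 0.6747
After an optical inspection='pass': P(defective) = 0.45·0.6747 / (0.45·0.6747 + 0.75·0.3253) ≈ 0.5545
After a stress test='fail': P(defective) = 0.9·0.5545 / (0.9·0.5545 + 0.3·0.4455) ≈ 0.7887

0.7887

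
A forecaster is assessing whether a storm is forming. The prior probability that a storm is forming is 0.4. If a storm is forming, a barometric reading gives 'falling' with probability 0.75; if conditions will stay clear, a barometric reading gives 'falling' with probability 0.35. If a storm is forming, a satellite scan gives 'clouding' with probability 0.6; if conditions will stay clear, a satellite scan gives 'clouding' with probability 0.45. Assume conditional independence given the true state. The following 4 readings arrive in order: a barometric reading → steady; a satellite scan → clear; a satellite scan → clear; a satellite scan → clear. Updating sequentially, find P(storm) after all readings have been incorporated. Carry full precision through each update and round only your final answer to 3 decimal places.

0.090

After a barometric reading='steady': P(storm) = 0.25·0.4000 / (0.25·0.4000 + 0.65·0.6000) ≈ 0.2041
After a satellite scan='clear': P(storm) = 0.4·0.2041 / (0.4·0.2041 + 0.55·0.7959) ≈ 0.1572
After a satellite scan='clear': P(storm) = 0.4·0.1572 / (0.4·0.1572 + 0.55·0.8428) ≈ 0.1194
After a satellite scan='clear': P(storm) = 0.4·0.1194 / (0.4·0.1194 + 0.55·0.8806) ≈ 0.0898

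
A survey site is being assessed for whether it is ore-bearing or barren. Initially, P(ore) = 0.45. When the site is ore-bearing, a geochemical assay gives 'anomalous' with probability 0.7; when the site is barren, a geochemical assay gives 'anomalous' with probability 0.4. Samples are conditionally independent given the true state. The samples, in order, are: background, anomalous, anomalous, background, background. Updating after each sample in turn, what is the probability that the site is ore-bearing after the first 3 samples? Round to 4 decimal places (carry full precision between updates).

0.5561

After 'background': P(ore) = 0.3·0.4500 / (0.3·0.4500 + 0.6·0.5500) ≈ 0.2903
After 'anomalous': P(ore) = 0.7·0.2903 / (0.7·0.2903 + 0.4·0.7097) ≈ 0.4172
After 'anomalous': P(ore) = 0.7·0.4172 / (0.7·0.4172 + 0.4·0.5828) ≈ 0.5561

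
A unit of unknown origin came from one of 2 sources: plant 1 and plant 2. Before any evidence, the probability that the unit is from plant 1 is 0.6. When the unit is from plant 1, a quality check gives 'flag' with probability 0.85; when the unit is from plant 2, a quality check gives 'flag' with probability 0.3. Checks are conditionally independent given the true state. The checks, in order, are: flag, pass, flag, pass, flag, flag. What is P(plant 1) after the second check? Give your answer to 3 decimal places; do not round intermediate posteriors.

After 'flag': P(plant 1) = 0.85·0.6000 / (0.85·0.6000 + 0.3·0.4000) ≈ 0.8095
After 'pass': P(plant 1) = 0.15·0.8095 / (0.15·0.8095 + 0.7·0.1905) ≈ 0.4766

0.477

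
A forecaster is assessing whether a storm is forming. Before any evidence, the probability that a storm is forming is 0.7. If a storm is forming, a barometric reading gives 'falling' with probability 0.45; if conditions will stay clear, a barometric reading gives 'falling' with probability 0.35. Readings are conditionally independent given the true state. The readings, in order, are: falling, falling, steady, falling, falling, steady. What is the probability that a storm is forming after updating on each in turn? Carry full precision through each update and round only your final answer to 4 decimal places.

0.8203

Apply Bayes' rule sequentially, carrying P(storm) forward.
After 'falling': P(storm) = 0.45·0.7000 / (0.45·0.7000 + 0.35·0.3000) ≈ 0.7500
After 'falling': P(storm) = 0.45·0.7500 / (0.45·0.7500 + 0.35·0.2500) ≈ 0.7941
After 'steady': P(storm) = 0.55·0.7941 / (0.55·0.7941 + 0.65·0.2059) ≈ 0.7655
After 'falling': P(storm) = 0.45·0.7655 / (0.45·0.7655 + 0.35·0.2345) ≈ 0.8076
After 'falling': P(storm) = 0.45·0.8076 / (0.45·0.8076 + 0.35·0.1924) ≈ 0.8436
After 'steady': P(storm) = 0.55·0.8436 / (0.55·0.8436 + 0.65·0.1564) ≈ 0.8203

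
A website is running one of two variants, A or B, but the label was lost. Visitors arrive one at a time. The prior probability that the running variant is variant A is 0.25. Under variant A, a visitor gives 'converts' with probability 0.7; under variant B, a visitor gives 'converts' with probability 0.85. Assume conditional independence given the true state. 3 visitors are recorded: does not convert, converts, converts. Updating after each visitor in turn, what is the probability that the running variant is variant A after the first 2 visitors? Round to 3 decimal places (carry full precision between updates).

0.354

Each posterior becomes the prior for the next update.
After 'does not convert': P(A) = 0.3·0.2500 / (0.3·0.2500 + 0.15·0.7500) ≈ 0.4000
After 'converts': P(A) = 0.7·0.4000 / (0.7·0.4000 + 0.85·0.6000) ≈ 0.3544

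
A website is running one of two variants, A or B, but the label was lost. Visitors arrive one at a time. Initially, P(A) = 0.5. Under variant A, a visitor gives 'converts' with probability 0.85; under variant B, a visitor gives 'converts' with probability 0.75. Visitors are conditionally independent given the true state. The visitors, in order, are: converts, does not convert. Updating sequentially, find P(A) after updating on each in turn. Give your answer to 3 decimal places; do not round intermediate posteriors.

0.405

After 'converts': P(A) = 0.85·0.5000 / (0.85·0.5000 + 0.75·0.5000) ≈ 0.5312
After 'does not convert': P(A) = 0.15·0.5312 / (0.15·0.5312 + 0.25·0.4688) ≈ 0.4048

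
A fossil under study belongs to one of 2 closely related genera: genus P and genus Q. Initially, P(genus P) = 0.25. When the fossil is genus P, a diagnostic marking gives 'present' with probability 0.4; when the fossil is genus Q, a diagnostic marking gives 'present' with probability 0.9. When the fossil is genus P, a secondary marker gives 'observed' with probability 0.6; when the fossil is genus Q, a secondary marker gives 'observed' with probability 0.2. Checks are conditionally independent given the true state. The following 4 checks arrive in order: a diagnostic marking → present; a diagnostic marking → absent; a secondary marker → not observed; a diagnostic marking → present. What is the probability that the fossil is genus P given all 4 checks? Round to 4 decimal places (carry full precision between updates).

0.1649

Apply Bayes' rule sequentially, carrying P(genus P) forward.
After a diagnostic marking='present': P(genus P) = 0.4·0.2500 / (0.4·0.2500 + 0.9·0.7500) ≈ 0.1290
After a diagnostic marking='absent': P(genus P) = 0.6·0.1290 / (0.6·0.1290 + 0.1·0.8710) ≈ 0.4706
After a secondary marker='not observed': P(genus P) = 0.4·0.4706 / (0.4·0.4706 + 0.8·0.5294) ≈ 0.3077
After a diagnostic marking='present': P(genus P) = 0.4·0.3077 / (0.4·0.3077 + 0.9·0.6923) ≈ 0.1649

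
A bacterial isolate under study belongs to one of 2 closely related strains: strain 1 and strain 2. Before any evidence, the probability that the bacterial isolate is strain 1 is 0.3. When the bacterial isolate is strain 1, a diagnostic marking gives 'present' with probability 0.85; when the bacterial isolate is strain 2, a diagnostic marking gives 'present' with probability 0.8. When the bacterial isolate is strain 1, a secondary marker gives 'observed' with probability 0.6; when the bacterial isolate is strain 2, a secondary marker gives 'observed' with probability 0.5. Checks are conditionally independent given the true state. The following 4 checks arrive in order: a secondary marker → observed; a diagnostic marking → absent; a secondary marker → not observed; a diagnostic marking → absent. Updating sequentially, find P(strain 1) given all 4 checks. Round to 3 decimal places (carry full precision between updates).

After a secondary marker='observed': P(strain 1) = 0.6·0.3000 / (0.6·0.3000 + 0.5·0.7000) ≈ 0.3396
After a diagnostic marking='absent': P(strain 1) = 0.15·0.3396 / (0.15·0.3396 + 0.2·0.6604) ≈ 0.2784
After a secondary marker='not observed': P(strain 1) = 0.4·0.2784 / (0.4·0.2784 + 0.5·0.7216) ≈ 0.2358
After a diagnostic marking='absent': P(strain 1) = 0.15·0.2358 / (0.15·0.2358 + 0.2·0.7642) ≈ 0.1879

0.188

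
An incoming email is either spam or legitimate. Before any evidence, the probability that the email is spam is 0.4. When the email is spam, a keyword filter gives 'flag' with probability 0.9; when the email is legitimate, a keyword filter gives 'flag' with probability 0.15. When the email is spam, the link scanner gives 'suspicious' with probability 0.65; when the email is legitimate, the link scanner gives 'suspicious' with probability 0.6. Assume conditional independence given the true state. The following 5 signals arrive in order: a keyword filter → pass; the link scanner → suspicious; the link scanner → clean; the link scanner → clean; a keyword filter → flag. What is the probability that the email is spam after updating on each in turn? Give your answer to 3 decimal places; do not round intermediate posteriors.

Each posterior becomes the prior for the next update.
After a keyword filter='pass': P(spam) = 0.1·0.4000 / (0.1·0.4000 + 0.85·0.6000) ≈ 0.0727
After the link scanner='suspicious': P(spam) = 0.65·0.0727 / (0.65·0.0727 + 0.6·0.9273) ≈ 0.0783
After the link scanner='clean': P(spam) = 0.35·0.0783 / (0.35·0.0783 + 0.4·0.9217) ≈ 0.0692
After the link scanner='clean': P(spam) = 0.35·0.0692 / (0.35·0.0692 + 0.4·0.9308) ≈ 0.0611
After a keyword filter='flag': P(spam) = 0.9·0.0611 / (0.9·0.0611 + 0.15·0.9389) ≈ 0.2807

0.281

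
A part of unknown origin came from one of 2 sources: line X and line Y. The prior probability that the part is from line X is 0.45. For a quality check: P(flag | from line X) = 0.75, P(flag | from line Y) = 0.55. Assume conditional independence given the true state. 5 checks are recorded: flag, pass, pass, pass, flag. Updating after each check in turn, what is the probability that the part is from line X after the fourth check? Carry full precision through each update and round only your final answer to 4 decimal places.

0.1606

After 'flag': P(line X) = 0.75·0.4500 / (0.75·0.4500 + 0.55·0.5500) ≈ 0.5273
After 'pass': P(line X) = 0.25·0.5273 / (0.25·0.5273 + 0.45·0.4727) ≈ 0.3827
After 'pass': P(line X) = 0.25·0.3827 / (0.25·0.3827 + 0.45·0.6173) ≈ 0.2561
After 'pass': P(line X) = 0.25·0.2561 / (0.25·0.2561 + 0.45·0.7439) ≈ 0.1606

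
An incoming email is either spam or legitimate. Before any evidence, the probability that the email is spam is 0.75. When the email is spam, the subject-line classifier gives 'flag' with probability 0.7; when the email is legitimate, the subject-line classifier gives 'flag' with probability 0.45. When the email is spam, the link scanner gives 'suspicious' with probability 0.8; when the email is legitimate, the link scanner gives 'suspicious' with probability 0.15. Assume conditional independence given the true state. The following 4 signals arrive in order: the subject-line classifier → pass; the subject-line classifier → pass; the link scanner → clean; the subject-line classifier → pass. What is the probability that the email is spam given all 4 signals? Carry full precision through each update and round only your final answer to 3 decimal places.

Apply Bayes' rule sequentially, carrying P(spam) forward.
After the subject-line classifier='pass': P(spam) = 0.3·0.7500 / (0.3·0.7500 + 0.55·0.2500) ≈ 0.6207
After the subject-line classifier='pass': P(spam) = 0.3·0.6207 / (0.3·0.6207 + 0.55·0.3793) ≈ 0.4716
After the link scanner='clean': P(spam) = 0.2·0.4716 / (0.2·0.4716 + 0.85·0.5284) ≈ 0.1736
After the subject-line classifier='pass': P(spam) = 0.3·0.1736 / (0.3·0.1736 + 0.55·0.8264) ≈ 0.1028

0.103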